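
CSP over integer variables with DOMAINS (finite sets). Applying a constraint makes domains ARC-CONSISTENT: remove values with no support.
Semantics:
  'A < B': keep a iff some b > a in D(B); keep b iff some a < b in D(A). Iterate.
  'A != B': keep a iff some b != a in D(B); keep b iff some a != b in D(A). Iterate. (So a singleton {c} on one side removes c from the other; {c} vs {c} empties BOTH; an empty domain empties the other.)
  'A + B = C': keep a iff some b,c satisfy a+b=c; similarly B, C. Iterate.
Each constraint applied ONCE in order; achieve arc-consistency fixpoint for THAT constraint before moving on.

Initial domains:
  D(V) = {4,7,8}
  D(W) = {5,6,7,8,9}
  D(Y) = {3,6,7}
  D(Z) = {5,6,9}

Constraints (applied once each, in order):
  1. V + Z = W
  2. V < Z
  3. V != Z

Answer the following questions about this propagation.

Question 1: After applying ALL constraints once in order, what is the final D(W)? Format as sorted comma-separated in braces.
Answer: {9}

Derivation:
Constraint 1 (V + Z = W) on D(V)={4,7,8} D(Z)={5,6,9} D(W)={5,6,7,8,9}: V {4,7,8}->{4}; Z {5,6,9}->{5}; W {5,6,7,8,9}->{9}
Constraint 2 (V < Z) on D(V)={4} D(Z)={5}: no change
Constraint 3 (V != Z) on D(V)={4} D(Z)={5}: no change
So after all 3 constraints: D(W) = {9}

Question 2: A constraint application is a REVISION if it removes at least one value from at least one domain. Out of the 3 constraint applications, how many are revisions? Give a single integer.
Constraint 1 (V + Z = W) on D(V)={4,7,8} D(Z)={5,6,9} D(W)={5,6,7,8,9}: V {4,7,8}->{4}; Z {5,6,9}->{5}; W {5,6,7,8,9}->{9} => REVISION
Constraint 2 (V < Z) on D(V)={4} D(Z)={5}: no change => not a revision
Constraint 3 (V != Z) on D(V)={4} D(Z)={5}: no change => not a revision
Total revisions = 1

Answer: 1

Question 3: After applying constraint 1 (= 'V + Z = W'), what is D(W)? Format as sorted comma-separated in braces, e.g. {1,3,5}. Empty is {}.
Answer: {9}

Derivation:
Constraint 1 (V + Z = W) on D(V)={4,7,8} D(Z)={5,6,9} D(W)={5,6,7,8,9}: V {4,7,8}->{4}; Z {5,6,9}->{5}; W {5,6,7,8,9}->{9}
So after constraint 1: D(W) = {9}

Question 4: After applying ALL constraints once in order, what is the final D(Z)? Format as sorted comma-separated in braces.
Answer: {5}

Derivation:
Constraint 1 (V + Z = W) on D(V)={4,7,8} D(Z)={5,6,9} D(W)={5,6,7,8,9}: V {4,7,8}->{4}; Z {5,6,9}->{5}; W {5,6,7,8,9}->{9}
Constraint 2 (V < Z) on D(V)={4} D(Z)={5}: no change
Constraint 3 (V != Z) on D(V)={4} D(Z)={5}: no change
So after all 3 constraints: D(Z) = {5}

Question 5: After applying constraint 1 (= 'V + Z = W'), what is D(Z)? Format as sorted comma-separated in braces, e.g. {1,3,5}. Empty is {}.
Constraint 1 (V + Z = W) on D(V)={4,7,8} D(Z)={5,6,9} D(W)={5,6,7,8,9}: V {4,7,8}->{4}; Z {5,6,9}->{5}; W {5,6,7,8,9}->{9}
So after constraint 1: D(Z) = {5}

Answer: {5}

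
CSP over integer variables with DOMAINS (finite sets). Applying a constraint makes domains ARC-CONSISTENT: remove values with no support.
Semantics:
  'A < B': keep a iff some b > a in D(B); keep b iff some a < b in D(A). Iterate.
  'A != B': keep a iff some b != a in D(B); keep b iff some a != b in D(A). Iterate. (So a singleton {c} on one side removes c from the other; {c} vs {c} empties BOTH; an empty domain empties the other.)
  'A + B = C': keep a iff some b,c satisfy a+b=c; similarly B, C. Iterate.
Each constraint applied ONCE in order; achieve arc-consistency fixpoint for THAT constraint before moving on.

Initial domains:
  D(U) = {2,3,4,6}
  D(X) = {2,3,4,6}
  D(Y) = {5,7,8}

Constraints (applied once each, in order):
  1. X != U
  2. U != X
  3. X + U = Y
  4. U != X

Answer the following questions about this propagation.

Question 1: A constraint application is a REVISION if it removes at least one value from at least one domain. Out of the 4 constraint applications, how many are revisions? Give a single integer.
Constraint 1 (X != U) on D(X)={2,3,4,6} D(U)={2,3,4,6}: no change => not a revision
Constraint 2 (U != X) on D(U)={2,3,4,6} D(X)={2,3,4,6}: no change => not a revision
Constraint 3 (X + U = Y) on D(X)={2,3,4,6} D(U)={2,3,4,6} D(Y)={5,7,8}: no change => not a revision
Constraint 4 (U != X) on D(U)={2,3,4,6} D(X)={2,3,4,6}: no change => not a revision
Total revisions = 0

Answer: 0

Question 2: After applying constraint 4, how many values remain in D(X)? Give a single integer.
Answer: 4

Derivation:
Constraint 1 (X != U) on D(X)={2,3,4,6} D(U)={2,3,4,6}: no change
Constraint 2 (U != X) on D(U)={2,3,4,6} D(X)={2,3,4,6}: no change
Constraint 3 (X + U = Y) on D(X)={2,3,4,6} D(U)={2,3,4,6} D(Y)={5,7,8}: no change
Constraint 4 (U != X) on D(U)={2,3,4,6} D(X)={2,3,4,6}: no change
So after constraint 4: D(X)={2,3,4,6}, size = 4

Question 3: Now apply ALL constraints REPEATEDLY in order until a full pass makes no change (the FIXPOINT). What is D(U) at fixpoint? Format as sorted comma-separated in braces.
Answer: {2,3,4,6}

Derivation:
pass 0 (initial): D(U)={2,3,4,6}
pass 1: no change
Fixpoint after 1 passes: D(U) = {2,3,4,6}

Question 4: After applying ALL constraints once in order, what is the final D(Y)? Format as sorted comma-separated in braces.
Answer: {5,7,8}

Derivation:
Constraint 1 (X != U) on D(X)={2,3,4,6} D(U)={2,3,4,6}: no change
Constraint 2 (U != X) on D(U)={2,3,4,6} D(X)={2,3,4,6}: no change
Constraint 3 (X + U = Y) on D(X)={2,3,4,6} D(U)={2,3,4,6} D(Y)={5,7,8}: no change
Constraint 4 (U != X) on D(U)={2,3,4,6} D(X)={2,3,4,6}: no change
So after all 4 constraints: D(Y) = {5,7,8}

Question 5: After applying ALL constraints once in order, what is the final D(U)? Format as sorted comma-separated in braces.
Answer: {2,3,4,6}

Derivation:
Constraint 1 (X != U) on D(X)={2,3,4,6} D(U)={2,3,4,6}: no change
Constraint 2 (U != X) on D(U)={2,3,4,6} D(X)={2,3,4,6}: no change
Constraint 3 (X + U = Y) on D(X)={2,3,4,6} D(U)={2,3,4,6} D(Y)={5,7,8}: no change
Constraint 4 (U != X) on D(U)={2,3,4,6} D(X)={2,3,4,6}: no change
So after all 4 constraints: D(U) = {2,3,4,6}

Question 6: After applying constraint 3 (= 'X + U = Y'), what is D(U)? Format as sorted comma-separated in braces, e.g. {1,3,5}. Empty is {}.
Answer: {2,3,4,6}

Derivation:
Constraint 1 (X != U) on D(X)={2,3,4,6} D(U)={2,3,4,6}: no change
Constraint 2 (U != X) on D(U)={2,3,4,6} D(X)={2,3,4,6}: no change
Constraint 3 (X + U = Y) on D(X)={2,3,4,6} D(U)={2,3,4,6} D(Y)={5,7,8}: no change
So after constraint 3: D(U) = {2,3,4,6}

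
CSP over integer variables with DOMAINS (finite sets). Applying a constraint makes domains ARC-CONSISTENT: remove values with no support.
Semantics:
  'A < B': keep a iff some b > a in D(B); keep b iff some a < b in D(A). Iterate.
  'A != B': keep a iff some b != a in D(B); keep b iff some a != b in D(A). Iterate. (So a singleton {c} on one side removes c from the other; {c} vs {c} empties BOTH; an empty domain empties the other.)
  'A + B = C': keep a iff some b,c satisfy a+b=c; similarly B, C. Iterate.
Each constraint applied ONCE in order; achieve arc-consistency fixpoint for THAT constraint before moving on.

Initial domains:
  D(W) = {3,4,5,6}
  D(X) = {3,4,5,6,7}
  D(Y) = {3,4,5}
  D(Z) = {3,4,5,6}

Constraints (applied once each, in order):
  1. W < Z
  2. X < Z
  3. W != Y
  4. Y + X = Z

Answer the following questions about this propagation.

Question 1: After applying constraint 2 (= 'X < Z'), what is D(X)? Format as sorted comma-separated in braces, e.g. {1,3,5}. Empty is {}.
Answer: {3,4,5}

Derivation:
Constraint 1 (W < Z) on D(W)={3,4,5,6} D(Z)={3,4,5,6}: W {3,4,5,6}->{3,4,5}; Z {3,4,5,6}->{4,5,6}
Constraint 2 (X < Z) on D(X)={3,4,5,6,7} D(Z)={4,5,6}: X {3,4,5,6,7}->{3,4,5}
So after constraint 2: D(X) = {3,4,5}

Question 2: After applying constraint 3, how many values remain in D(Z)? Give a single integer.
Constraint 1 (W < Z) on D(W)={3,4,5,6} D(Z)={3,4,5,6}: W {3,4,5,6}->{3,4,5}; Z {3,4,5,6}->{4,5,6}
Constraint 2 (X < Z) on D(X)={3,4,5,6,7} D(Z)={4,5,6}: X {3,4,5,6,7}->{3,4,5}
Constraint 3 (W != Y) on D(W)={3,4,5} D(Y)={3,4,5}: no change
So after constraint 3: D(Z)={4,5,6}, size = 3

Answer: 3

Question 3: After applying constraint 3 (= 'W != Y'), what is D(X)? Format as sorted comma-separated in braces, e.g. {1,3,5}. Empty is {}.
Constraint 1 (W < Z) on D(W)={3,4,5,6} D(Z)={3,4,5,6}: W {3,4,5,6}->{3,4,5}; Z {3,4,5,6}->{4,5,6}
Constraint 2 (X < Z) on D(X)={3,4,5,6,7} D(Z)={4,5,6}: X {3,4,5,6,7}->{3,4,5}
Constraint 3 (W != Y) on D(W)={3,4,5} D(Y)={3,4,5}: no change
So after constraint 3: D(X) = {3,4,5}

Answer: {3,4,5}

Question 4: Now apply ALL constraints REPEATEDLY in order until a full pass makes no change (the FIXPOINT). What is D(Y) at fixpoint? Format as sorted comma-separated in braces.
Answer: {3}

Derivation:
pass 0 (initial): D(Y)={3,4,5}
pass 1: W {3,4,5,6}->{3,4,5}; X {3,4,5,6,7}->{3}; Y {3,4,5}->{3}; Z {3,4,5,6}->{6}
pass 2: W {3,4,5}->{4,5}
pass 3: no change
Fixpoint after 3 passes: D(Y) = {3}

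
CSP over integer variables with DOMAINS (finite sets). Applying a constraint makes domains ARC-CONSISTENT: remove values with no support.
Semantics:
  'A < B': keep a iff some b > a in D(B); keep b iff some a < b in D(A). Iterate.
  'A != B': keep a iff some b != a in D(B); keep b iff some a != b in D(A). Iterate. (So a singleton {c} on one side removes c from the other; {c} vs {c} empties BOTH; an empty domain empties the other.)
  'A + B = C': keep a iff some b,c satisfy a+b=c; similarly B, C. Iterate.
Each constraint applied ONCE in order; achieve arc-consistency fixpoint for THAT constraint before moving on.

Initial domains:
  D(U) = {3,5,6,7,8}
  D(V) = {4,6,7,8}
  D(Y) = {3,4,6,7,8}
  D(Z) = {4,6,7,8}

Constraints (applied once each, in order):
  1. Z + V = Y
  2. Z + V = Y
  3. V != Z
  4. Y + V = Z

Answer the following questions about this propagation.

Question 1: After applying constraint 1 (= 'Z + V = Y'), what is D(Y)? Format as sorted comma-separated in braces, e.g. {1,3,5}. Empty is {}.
Constraint 1 (Z + V = Y) on D(Z)={4,6,7,8} D(V)={4,6,7,8} D(Y)={3,4,6,7,8}: Z {4,6,7,8}->{4}; V {4,6,7,8}->{4}; Y {3,4,6,7,8}->{8}
So after constraint 1: D(Y) = {8}

Answer: {8}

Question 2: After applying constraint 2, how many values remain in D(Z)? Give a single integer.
Constraint 1 (Z + V = Y) on D(Z)={4,6,7,8} D(V)={4,6,7,8} D(Y)={3,4,6,7,8}: Z {4,6,7,8}->{4}; V {4,6,7,8}->{4}; Y {3,4,6,7,8}->{8}
Constraint 2 (Z + V = Y) on D(Z)={4} D(V)={4} D(Y)={8}: no change
So after constraint 2: D(Z)={4}, size = 1

Answer: 1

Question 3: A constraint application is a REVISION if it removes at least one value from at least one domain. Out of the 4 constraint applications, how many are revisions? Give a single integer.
Constraint 1 (Z + V = Y) on D(Z)={4,6,7,8} D(V)={4,6,7,8} D(Y)={3,4,6,7,8}: Z {4,6,7,8}->{4}; V {4,6,7,8}->{4}; Y {3,4,6,7,8}->{8} => REVISION
Constraint 2 (Z + V = Y) on D(Z)={4} D(V)={4} D(Y)={8}: no change => not a revision
Constraint 3 (V != Z) on D(V)={4} D(Z)={4}: V {4}->{}; Z {4}->{} => REVISION
Constraint 4 (Y + V = Z) on D(Y)={8} D(V)={} D(Z)={}: Y {8}->{} => REVISION
Total revisions = 3

Answer: 3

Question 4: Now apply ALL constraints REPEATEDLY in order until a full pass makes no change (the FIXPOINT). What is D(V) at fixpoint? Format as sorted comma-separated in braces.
pass 0 (initial): D(V)={4,6,7,8}
pass 1: V {4,6,7,8}->{}; Y {3,4,6,7,8}->{}; Z {4,6,7,8}->{}
pass 2: no change
Fixpoint after 2 passes: D(V) = {}

Answer: {}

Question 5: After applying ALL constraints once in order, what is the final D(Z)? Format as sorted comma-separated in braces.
Constraint 1 (Z + V = Y) on D(Z)={4,6,7,8} D(V)={4,6,7,8} D(Y)={3,4,6,7,8}: Z {4,6,7,8}->{4}; V {4,6,7,8}->{4}; Y {3,4,6,7,8}->{8}
Constraint 2 (Z + V = Y) on D(Z)={4} D(V)={4} D(Y)={8}: no change
Constraint 3 (V != Z) on D(V)={4} D(Z)={4}: V {4}->{}; Z {4}->{}
Constraint 4 (Y + V = Z) on D(Y)={8} D(V)={} D(Z)={}: Y {8}->{}
So after all 4 constraints: D(Z) = {}

Answer: {}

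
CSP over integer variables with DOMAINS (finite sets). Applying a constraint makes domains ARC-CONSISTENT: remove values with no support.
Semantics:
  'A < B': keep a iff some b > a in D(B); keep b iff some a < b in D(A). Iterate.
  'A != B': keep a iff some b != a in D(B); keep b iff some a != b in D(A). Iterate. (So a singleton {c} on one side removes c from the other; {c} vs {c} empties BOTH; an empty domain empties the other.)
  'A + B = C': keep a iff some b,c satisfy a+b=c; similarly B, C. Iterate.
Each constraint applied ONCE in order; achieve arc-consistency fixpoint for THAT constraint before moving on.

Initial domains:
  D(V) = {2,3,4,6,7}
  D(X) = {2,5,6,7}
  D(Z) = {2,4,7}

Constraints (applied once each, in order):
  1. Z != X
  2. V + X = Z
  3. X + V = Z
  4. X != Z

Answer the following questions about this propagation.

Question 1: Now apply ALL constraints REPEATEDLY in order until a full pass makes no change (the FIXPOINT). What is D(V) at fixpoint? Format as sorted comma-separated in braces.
Answer: {2}

Derivation:
pass 0 (initial): D(V)={2,3,4,6,7}
pass 1: V {2,3,4,6,7}->{2}; X {2,5,6,7}->{2,5}; Z {2,4,7}->{4,7}
pass 2: no change
Fixpoint after 2 passes: D(V) = {2}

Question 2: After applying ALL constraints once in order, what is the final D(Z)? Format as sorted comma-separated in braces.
Constraint 1 (Z != X) on D(Z)={2,4,7} D(X)={2,5,6,7}: no change
Constraint 2 (V + X = Z) on D(V)={2,3,4,6,7} D(X)={2,5,6,7} D(Z)={2,4,7}: V {2,3,4,6,7}->{2}; X {2,5,6,7}->{2,5}; Z {2,4,7}->{4,7}
Constraint 3 (X + V = Z) on D(X)={2,5} D(V)={2} D(Z)={4,7}: no change
Constraint 4 (X != Z) on D(X)={2,5} D(Z)={4,7}: no change
So after all 4 constraints: D(Z) = {4,7}

Answer: {4,7}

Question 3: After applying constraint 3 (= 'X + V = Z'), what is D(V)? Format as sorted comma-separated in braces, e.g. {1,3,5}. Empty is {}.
Answer: {2}

Derivation:
Constraint 1 (Z != X) on D(Z)={2,4,7} D(X)={2,5,6,7}: no change
Constraint 2 (V + X = Z) on D(V)={2,3,4,6,7} D(X)={2,5,6,7} D(Z)={2,4,7}: V {2,3,4,6,7}->{2}; X {2,5,6,7}->{2,5}; Z {2,4,7}->{4,7}
Constraint 3 (X + V = Z) on D(X)={2,5} D(V)={2} D(Z)={4,7}: no change
So after constraint 3: D(V) = {2}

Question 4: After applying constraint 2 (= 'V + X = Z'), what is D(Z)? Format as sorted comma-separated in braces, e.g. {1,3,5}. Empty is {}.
Constraint 1 (Z != X) on D(Z)={2,4,7} D(X)={2,5,6,7}: no change
Constraint 2 (V + X = Z) on D(V)={2,3,4,6,7} D(X)={2,5,6,7} D(Z)={2,4,7}: V {2,3,4,6,7}->{2}; X {2,5,6,7}->{2,5}; Z {2,4,7}->{4,7}
So after constraint 2: D(Z) = {4,7}

Answer: {4,7}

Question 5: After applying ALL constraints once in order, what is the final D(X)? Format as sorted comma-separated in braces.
Answer: {2,5}

Derivation:
Constraint 1 (Z != X) on D(Z)={2,4,7} D(X)={2,5,6,7}: no change
Constraint 2 (V + X = Z) on D(V)={2,3,4,6,7} D(X)={2,5,6,7} D(Z)={2,4,7}: V {2,3,4,6,7}->{2}; X {2,5,6,7}->{2,5}; Z {2,4,7}->{4,7}
Constraint 3 (X + V = Z) on D(X)={2,5} D(V)={2} D(Z)={4,7}: no change
Constraint 4 (X != Z) on D(X)={2,5} D(Z)={4,7}: no change
So after all 4 constraints: D(X) = {2,5}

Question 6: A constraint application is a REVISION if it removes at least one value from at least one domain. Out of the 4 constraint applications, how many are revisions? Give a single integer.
Constraint 1 (Z != X) on D(Z)={2,4,7} D(X)={2,5,6,7}: no change => not a revision
Constraint 2 (V + X = Z) on D(V)={2,3,4,6,7} D(X)={2,5,6,7} D(Z)={2,4,7}: V {2,3,4,6,7}->{2}; X {2,5,6,7}->{2,5}; Z {2,4,7}->{4,7} => REVISION
Constraint 3 (X + V = Z) on D(X)={2,5} D(V)={2} D(Z)={4,7}: no change => not a revision
Constraint 4 (X != Z) on D(X)={2,5} D(Z)={4,7}: no change => not a revision
Total revisions = 1

Answer: 1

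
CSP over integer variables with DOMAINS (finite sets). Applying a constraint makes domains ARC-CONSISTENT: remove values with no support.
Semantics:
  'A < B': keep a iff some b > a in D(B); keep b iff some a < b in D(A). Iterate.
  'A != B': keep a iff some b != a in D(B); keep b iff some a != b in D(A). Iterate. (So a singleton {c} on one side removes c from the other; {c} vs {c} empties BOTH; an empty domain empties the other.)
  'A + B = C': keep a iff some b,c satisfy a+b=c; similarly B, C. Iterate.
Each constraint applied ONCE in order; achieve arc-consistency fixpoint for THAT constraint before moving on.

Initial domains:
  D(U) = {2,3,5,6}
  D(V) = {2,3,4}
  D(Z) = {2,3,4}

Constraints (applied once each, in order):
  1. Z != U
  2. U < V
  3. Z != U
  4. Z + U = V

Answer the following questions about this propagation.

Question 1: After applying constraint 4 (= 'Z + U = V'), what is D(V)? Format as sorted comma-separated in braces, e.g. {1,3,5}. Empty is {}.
Constraint 1 (Z != U) on D(Z)={2,3,4} D(U)={2,3,5,6}: no change
Constraint 2 (U < V) on D(U)={2,3,5,6} D(V)={2,3,4}: U {2,3,5,6}->{2,3}; V {2,3,4}->{3,4}
Constraint 3 (Z != U) on D(Z)={2,3,4} D(U)={2,3}: no change
Constraint 4 (Z + U = V) on D(Z)={2,3,4} D(U)={2,3} D(V)={3,4}: Z {2,3,4}->{2}; U {2,3}->{2}; V {3,4}->{4}
So after constraint 4: D(V) = {4}

Answer: {4}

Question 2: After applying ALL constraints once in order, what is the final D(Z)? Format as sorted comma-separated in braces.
Constraint 1 (Z != U) on D(Z)={2,3,4} D(U)={2,3,5,6}: no change
Constraint 2 (U < V) on D(U)={2,3,5,6} D(V)={2,3,4}: U {2,3,5,6}->{2,3}; V {2,3,4}->{3,4}
Constraint 3 (Z != U) on D(Z)={2,3,4} D(U)={2,3}: no change
Constraint 4 (Z + U = V) on D(Z)={2,3,4} D(U)={2,3} D(V)={3,4}: Z {2,3,4}->{2}; U {2,3}->{2}; V {3,4}->{4}
So after all 4 constraints: D(Z) = {2}

Answer: {2}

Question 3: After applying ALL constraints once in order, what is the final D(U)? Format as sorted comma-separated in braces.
Answer: {2}

Derivation:
Constraint 1 (Z != U) on D(Z)={2,3,4} D(U)={2,3,5,6}: no change
Constraint 2 (U < V) on D(U)={2,3,5,6} D(V)={2,3,4}: U {2,3,5,6}->{2,3}; V {2,3,4}->{3,4}
Constraint 3 (Z != U) on D(Z)={2,3,4} D(U)={2,3}: no change
Constraint 4 (Z + U = V) on D(Z)={2,3,4} D(U)={2,3} D(V)={3,4}: Z {2,3,4}->{2}; U {2,3}->{2}; V {3,4}->{4}
So after all 4 constraints: D(U) = {2}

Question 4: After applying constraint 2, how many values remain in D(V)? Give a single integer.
Answer: 2

Derivation:
Constraint 1 (Z != U) on D(Z)={2,3,4} D(U)={2,3,5,6}: no change
Constraint 2 (U < V) on D(U)={2,3,5,6} D(V)={2,3,4}: U {2,3,5,6}->{2,3}; V {2,3,4}->{3,4}
So after constraint 2: D(V)={3,4}, size = 2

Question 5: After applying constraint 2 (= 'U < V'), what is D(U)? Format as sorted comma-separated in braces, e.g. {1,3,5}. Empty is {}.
Answer: {2,3}

Derivation:
Constraint 1 (Z != U) on D(Z)={2,3,4} D(U)={2,3,5,6}: no change
Constraint 2 (U < V) on D(U)={2,3,5,6} D(V)={2,3,4}: U {2,3,5,6}->{2,3}; V {2,3,4}->{3,4}
So after constraint 2: D(U) = {2,3}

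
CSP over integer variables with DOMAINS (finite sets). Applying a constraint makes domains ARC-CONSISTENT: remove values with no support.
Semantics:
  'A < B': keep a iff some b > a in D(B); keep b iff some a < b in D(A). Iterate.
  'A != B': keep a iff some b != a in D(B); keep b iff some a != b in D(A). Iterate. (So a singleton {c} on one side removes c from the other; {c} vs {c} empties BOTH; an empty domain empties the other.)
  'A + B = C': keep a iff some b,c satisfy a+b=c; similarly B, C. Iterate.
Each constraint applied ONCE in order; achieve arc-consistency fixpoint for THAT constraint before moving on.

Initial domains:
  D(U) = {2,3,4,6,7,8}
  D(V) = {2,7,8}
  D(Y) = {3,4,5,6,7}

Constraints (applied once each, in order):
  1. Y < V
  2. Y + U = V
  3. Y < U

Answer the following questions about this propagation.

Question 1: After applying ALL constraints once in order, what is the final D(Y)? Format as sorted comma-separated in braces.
Answer: {3}

Derivation:
Constraint 1 (Y < V) on D(Y)={3,4,5,6,7} D(V)={2,7,8}: V {2,7,8}->{7,8}
Constraint 2 (Y + U = V) on D(Y)={3,4,5,6,7} D(U)={2,3,4,6,7,8} D(V)={7,8}: Y {3,4,5,6,7}->{3,4,5,6}; U {2,3,4,6,7,8}->{2,3,4}
Constraint 3 (Y < U) on D(Y)={3,4,5,6} D(U)={2,3,4}: Y {3,4,5,6}->{3}; U {2,3,4}->{4}
So after all 3 constraints: D(Y) = {3}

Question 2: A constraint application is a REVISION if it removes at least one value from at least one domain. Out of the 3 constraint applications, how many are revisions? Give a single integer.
Constraint 1 (Y < V) on D(Y)={3,4,5,6,7} D(V)={2,7,8}: V {2,7,8}->{7,8} => REVISION
Constraint 2 (Y + U = V) on D(Y)={3,4,5,6,7} D(U)={2,3,4,6,7,8} D(V)={7,8}: Y {3,4,5,6,7}->{3,4,5,6}; U {2,3,4,6,7,8}->{2,3,4} => REVISION
Constraint 3 (Y < U) on D(Y)={3,4,5,6} D(U)={2,3,4}: Y {3,4,5,6}->{3}; U {2,3,4}->{4} => REVISION
Total revisions = 3

Answer: 3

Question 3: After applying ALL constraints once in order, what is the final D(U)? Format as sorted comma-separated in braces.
Answer: {4}

Derivation:
Constraint 1 (Y < V) on D(Y)={3,4,5,6,7} D(V)={2,7,8}: V {2,7,8}->{7,8}
Constraint 2 (Y + U = V) on D(Y)={3,4,5,6,7} D(U)={2,3,4,6,7,8} D(V)={7,8}: Y {3,4,5,6,7}->{3,4,5,6}; U {2,3,4,6,7,8}->{2,3,4}
Constraint 3 (Y < U) on D(Y)={3,4,5,6} D(U)={2,3,4}: Y {3,4,5,6}->{3}; U {2,3,4}->{4}
So after all 3 constraints: D(U) = {4}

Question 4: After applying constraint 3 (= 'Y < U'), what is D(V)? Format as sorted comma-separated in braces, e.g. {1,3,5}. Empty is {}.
Answer: {7,8}

Derivation:
Constraint 1 (Y < V) on D(Y)={3,4,5,6,7} D(V)={2,7,8}: V {2,7,8}->{7,8}
Constraint 2 (Y + U = V) on D(Y)={3,4,5,6,7} D(U)={2,3,4,6,7,8} D(V)={7,8}: Y {3,4,5,6,7}->{3,4,5,6}; U {2,3,4,6,7,8}->{2,3,4}
Constraint 3 (Y < U) on D(Y)={3,4,5,6} D(U)={2,3,4}: Y {3,4,5,6}->{3}; U {2,3,4}->{4}
So after constraint 3: D(V) = {7,8}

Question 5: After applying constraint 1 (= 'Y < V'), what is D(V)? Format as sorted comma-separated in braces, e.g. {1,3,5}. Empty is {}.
Constraint 1 (Y < V) on D(Y)={3,4,5,6,7} D(V)={2,7,8}: V {2,7,8}->{7,8}
So after constraint 1: D(V) = {7,8}

Answer: {7,8}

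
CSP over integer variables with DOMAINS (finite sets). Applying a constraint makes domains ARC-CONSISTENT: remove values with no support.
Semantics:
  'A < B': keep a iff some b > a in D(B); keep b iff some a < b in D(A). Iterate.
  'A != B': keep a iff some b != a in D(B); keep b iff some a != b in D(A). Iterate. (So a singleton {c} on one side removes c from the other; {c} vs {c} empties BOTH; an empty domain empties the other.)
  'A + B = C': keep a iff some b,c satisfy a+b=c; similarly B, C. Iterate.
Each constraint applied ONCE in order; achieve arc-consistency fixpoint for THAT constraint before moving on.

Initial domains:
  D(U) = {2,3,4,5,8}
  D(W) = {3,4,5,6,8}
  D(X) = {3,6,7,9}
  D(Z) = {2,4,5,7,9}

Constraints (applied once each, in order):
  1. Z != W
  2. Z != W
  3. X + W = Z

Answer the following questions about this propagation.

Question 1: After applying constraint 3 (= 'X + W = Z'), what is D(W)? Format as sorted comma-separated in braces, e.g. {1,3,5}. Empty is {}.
Answer: {3,4,6}

Derivation:
Constraint 1 (Z != W) on D(Z)={2,4,5,7,9} D(W)={3,4,5,6,8}: no change
Constraint 2 (Z != W) on D(Z)={2,4,5,7,9} D(W)={3,4,5,6,8}: no change
Constraint 3 (X + W = Z) on D(X)={3,6,7,9} D(W)={3,4,5,6,8} D(Z)={2,4,5,7,9}: X {3,6,7,9}->{3,6}; W {3,4,5,6,8}->{3,4,6}; Z {2,4,5,7,9}->{7,9}
So after constraint 3: D(W) = {3,4,6}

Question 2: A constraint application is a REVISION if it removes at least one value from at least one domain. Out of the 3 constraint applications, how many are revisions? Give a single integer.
Constraint 1 (Z != W) on D(Z)={2,4,5,7,9} D(W)={3,4,5,6,8}: no change => not a revision
Constraint 2 (Z != W) on D(Z)={2,4,5,7,9} D(W)={3,4,5,6,8}: no change => not a revision
Constraint 3 (X + W = Z) on D(X)={3,6,7,9} D(W)={3,4,5,6,8} D(Z)={2,4,5,7,9}: X {3,6,7,9}->{3,6}; W {3,4,5,6,8}->{3,4,6}; Z {2,4,5,7,9}->{7,9} => REVISION
Total revisions = 1

Answer: 1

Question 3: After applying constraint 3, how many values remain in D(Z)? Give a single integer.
Constraint 1 (Z != W) on D(Z)={2,4,5,7,9} D(W)={3,4,5,6,8}: no change
Constraint 2 (Z != W) on D(Z)={2,4,5,7,9} D(W)={3,4,5,6,8}: no change
Constraint 3 (X + W = Z) on D(X)={3,6,7,9} D(W)={3,4,5,6,8} D(Z)={2,4,5,7,9}: X {3,6,7,9}->{3,6}; W {3,4,5,6,8}->{3,4,6}; Z {2,4,5,7,9}->{7,9}
So after constraint 3: D(Z)={7,9}, size = 2

Answer: 2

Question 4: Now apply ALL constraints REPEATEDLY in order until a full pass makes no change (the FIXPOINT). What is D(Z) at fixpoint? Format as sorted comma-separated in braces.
pass 0 (initial): D(Z)={2,4,5,7,9}
pass 1: W {3,4,5,6,8}->{3,4,6}; X {3,6,7,9}->{3,6}; Z {2,4,5,7,9}->{7,9}
pass 2: no change
Fixpoint after 2 passes: D(Z) = {7,9}

Answer: {7,9}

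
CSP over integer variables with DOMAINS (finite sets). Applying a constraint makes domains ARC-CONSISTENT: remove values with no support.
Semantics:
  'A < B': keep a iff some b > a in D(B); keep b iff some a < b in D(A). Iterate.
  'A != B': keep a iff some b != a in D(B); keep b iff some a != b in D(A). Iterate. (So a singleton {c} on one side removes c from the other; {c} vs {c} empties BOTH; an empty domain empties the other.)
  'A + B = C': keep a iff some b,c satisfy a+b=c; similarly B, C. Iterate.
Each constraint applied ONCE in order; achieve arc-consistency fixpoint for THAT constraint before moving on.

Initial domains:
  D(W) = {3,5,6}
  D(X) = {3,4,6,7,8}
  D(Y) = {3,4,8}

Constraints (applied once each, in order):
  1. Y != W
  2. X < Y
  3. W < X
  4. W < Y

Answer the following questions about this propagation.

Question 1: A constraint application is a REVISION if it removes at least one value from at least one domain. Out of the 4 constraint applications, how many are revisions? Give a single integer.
Constraint 1 (Y != W) on D(Y)={3,4,8} D(W)={3,5,6}: no change => not a revision
Constraint 2 (X < Y) on D(X)={3,4,6,7,8} D(Y)={3,4,8}: X {3,4,6,7,8}->{3,4,6,7}; Y {3,4,8}->{4,8} => REVISION
Constraint 3 (W < X) on D(W)={3,5,6} D(X)={3,4,6,7}: X {3,4,6,7}->{4,6,7} => REVISION
Constraint 4 (W < Y) on D(W)={3,5,6} D(Y)={4,8}: no change => not a revision
Total revisions = 2

Answer: 2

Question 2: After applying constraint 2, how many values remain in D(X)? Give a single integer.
Answer: 4

Derivation:
Constraint 1 (Y != W) on D(Y)={3,4,8} D(W)={3,5,6}: no change
Constraint 2 (X < Y) on D(X)={3,4,6,7,8} D(Y)={3,4,8}: X {3,4,6,7,8}->{3,4,6,7}; Y {3,4,8}->{4,8}
So after constraint 2: D(X)={3,4,6,7}, size = 4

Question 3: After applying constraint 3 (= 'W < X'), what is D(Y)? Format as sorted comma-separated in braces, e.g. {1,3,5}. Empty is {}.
Constraint 1 (Y != W) on D(Y)={3,4,8} D(W)={3,5,6}: no change
Constraint 2 (X < Y) on D(X)={3,4,6,7,8} D(Y)={3,4,8}: X {3,4,6,7,8}->{3,4,6,7}; Y {3,4,8}->{4,8}
Constraint 3 (W < X) on D(W)={3,5,6} D(X)={3,4,6,7}: X {3,4,6,7}->{4,6,7}
So after constraint 3: D(Y) = {4,8}

Answer: {4,8}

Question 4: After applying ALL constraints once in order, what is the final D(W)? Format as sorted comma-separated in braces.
Constraint 1 (Y != W) on D(Y)={3,4,8} D(W)={3,5,6}: no change
Constraint 2 (X < Y) on D(X)={3,4,6,7,8} D(Y)={3,4,8}: X {3,4,6,7,8}->{3,4,6,7}; Y {3,4,8}->{4,8}
Constraint 3 (W < X) on D(W)={3,5,6} D(X)={3,4,6,7}: X {3,4,6,7}->{4,6,7}
Constraint 4 (W < Y) on D(W)={3,5,6} D(Y)={4,8}: no change
So after all 4 constraints: D(W) = {3,5,6}

Answer: {3,5,6}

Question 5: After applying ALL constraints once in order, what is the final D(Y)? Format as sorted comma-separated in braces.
Answer: {4,8}

Derivation:
Constraint 1 (Y != W) on D(Y)={3,4,8} D(W)={3,5,6}: no change
Constraint 2 (X < Y) on D(X)={3,4,6,7,8} D(Y)={3,4,8}: X {3,4,6,7,8}->{3,4,6,7}; Y {3,4,8}->{4,8}
Constraint 3 (W < X) on D(W)={3,5,6} D(X)={3,4,6,7}: X {3,4,6,7}->{4,6,7}
Constraint 4 (W < Y) on D(W)={3,5,6} D(Y)={4,8}: no change
So after all 4 constraints: D(Y) = {4,8}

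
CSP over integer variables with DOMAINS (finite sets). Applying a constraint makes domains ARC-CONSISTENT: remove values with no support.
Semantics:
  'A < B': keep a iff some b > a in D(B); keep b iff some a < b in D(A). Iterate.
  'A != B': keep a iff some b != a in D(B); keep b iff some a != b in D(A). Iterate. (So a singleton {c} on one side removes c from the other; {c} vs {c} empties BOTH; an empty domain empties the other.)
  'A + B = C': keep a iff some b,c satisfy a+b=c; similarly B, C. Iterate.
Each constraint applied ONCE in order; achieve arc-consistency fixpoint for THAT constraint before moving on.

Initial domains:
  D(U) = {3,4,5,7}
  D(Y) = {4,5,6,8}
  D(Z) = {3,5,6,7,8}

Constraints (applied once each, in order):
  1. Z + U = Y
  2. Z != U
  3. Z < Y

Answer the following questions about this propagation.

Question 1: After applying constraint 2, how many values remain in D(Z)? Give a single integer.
Answer: 2

Derivation:
Constraint 1 (Z + U = Y) on D(Z)={3,5,6,7,8} D(U)={3,4,5,7} D(Y)={4,5,6,8}: Z {3,5,6,7,8}->{3,5}; U {3,4,5,7}->{3,5}; Y {4,5,6,8}->{6,8}
Constraint 2 (Z != U) on D(Z)={3,5} D(U)={3,5}: no change
So after constraint 2: D(Z)={3,5}, size = 2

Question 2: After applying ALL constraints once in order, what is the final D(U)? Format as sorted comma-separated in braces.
Answer: {3,5}

Derivation:
Constraint 1 (Z + U = Y) on D(Z)={3,5,6,7,8} D(U)={3,4,5,7} D(Y)={4,5,6,8}: Z {3,5,6,7,8}->{3,5}; U {3,4,5,7}->{3,5}; Y {4,5,6,8}->{6,8}
Constraint 2 (Z != U) on D(Z)={3,5} D(U)={3,5}: no change
Constraint 3 (Z < Y) on D(Z)={3,5} D(Y)={6,8}: no change
So after all 3 constraints: D(U) = {3,5}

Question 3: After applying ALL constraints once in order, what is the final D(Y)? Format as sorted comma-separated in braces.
Answer: {6,8}

Derivation:
Constraint 1 (Z + U = Y) on D(Z)={3,5,6,7,8} D(U)={3,4,5,7} D(Y)={4,5,6,8}: Z {3,5,6,7,8}->{3,5}; U {3,4,5,7}->{3,5}; Y {4,5,6,8}->{6,8}
Constraint 2 (Z != U) on D(Z)={3,5} D(U)={3,5}: no change
Constraint 3 (Z < Y) on D(Z)={3,5} D(Y)={6,8}: no change
So after all 3 constraints: D(Y) = {6,8}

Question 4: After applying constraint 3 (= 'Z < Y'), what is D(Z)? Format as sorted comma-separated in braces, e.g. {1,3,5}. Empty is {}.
Constraint 1 (Z + U = Y) on D(Z)={3,5,6,7,8} D(U)={3,4,5,7} D(Y)={4,5,6,8}: Z {3,5,6,7,8}->{3,5}; U {3,4,5,7}->{3,5}; Y {4,5,6,8}->{6,8}
Constraint 2 (Z != U) on D(Z)={3,5} D(U)={3,5}: no change
Constraint 3 (Z < Y) on D(Z)={3,5} D(Y)={6,8}: no change
So after constraint 3: D(Z) = {3,5}

Answer: {3,5}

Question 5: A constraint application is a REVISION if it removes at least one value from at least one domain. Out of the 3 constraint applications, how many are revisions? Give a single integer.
Answer: 1

Derivation:
Constraint 1 (Z + U = Y) on D(Z)={3,5,6,7,8} D(U)={3,4,5,7} D(Y)={4,5,6,8}: Z {3,5,6,7,8}->{3,5}; U {3,4,5,7}->{3,5}; Y {4,5,6,8}->{6,8} => REVISION
Constraint 2 (Z != U) on D(Z)={3,5} D(U)={3,5}: no change => not a revision
Constraint 3 (Z < Y) on D(Z)={3,5} D(Y)={6,8}: no change => not a revision
Total revisions = 1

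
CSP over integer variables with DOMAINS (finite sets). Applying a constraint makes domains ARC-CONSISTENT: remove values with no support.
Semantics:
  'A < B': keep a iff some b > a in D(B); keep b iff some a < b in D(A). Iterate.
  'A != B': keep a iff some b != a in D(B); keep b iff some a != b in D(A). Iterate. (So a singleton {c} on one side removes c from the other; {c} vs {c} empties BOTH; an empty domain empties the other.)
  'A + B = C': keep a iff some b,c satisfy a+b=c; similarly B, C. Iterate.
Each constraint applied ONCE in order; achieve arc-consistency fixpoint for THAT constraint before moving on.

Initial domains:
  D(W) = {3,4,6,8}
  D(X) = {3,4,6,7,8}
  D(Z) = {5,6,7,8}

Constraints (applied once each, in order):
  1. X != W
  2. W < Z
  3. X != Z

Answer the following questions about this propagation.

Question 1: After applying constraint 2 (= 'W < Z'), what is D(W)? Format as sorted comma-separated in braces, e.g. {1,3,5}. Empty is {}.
Constraint 1 (X != W) on D(X)={3,4,6,7,8} D(W)={3,4,6,8}: no change
Constraint 2 (W < Z) on D(W)={3,4,6,8} D(Z)={5,6,7,8}: W {3,4,6,8}->{3,4,6}
So after constraint 2: D(W) = {3,4,6}

Answer: {3,4,6}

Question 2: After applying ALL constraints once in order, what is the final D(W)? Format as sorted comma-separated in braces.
Answer: {3,4,6}

Derivation:
Constraint 1 (X != W) on D(X)={3,4,6,7,8} D(W)={3,4,6,8}: no change
Constraint 2 (W < Z) on D(W)={3,4,6,8} D(Z)={5,6,7,8}: W {3,4,6,8}->{3,4,6}
Constraint 3 (X != Z) on D(X)={3,4,6,7,8} D(Z)={5,6,7,8}: no change
So after all 3 constraints: D(W) = {3,4,6}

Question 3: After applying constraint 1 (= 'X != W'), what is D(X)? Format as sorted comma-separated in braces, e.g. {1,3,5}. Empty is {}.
Answer: {3,4,6,7,8}

Derivation:
Constraint 1 (X != W) on D(X)={3,4,6,7,8} D(W)={3,4,6,8}: no change
So after constraint 1: D(X) = {3,4,6,7,8}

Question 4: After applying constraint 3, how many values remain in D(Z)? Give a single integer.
Answer: 4

Derivation:
Constraint 1 (X != W) on D(X)={3,4,6,7,8} D(W)={3,4,6,8}: no change
Constraint 2 (W < Z) on D(W)={3,4,6,8} D(Z)={5,6,7,8}: W {3,4,6,8}->{3,4,6}
Constraint 3 (X != Z) on D(X)={3,4,6,7,8} D(Z)={5,6,7,8}: no change
So after constraint 3: D(Z)={5,6,7,8}, size = 4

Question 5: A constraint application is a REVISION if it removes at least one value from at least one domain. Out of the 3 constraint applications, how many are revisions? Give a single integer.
Constraint 1 (X != W) on D(X)={3,4,6,7,8} D(W)={3,4,6,8}: no change => not a revision
Constraint 2 (W < Z) on D(W)={3,4,6,8} D(Z)={5,6,7,8}: W {3,4,6,8}->{3,4,6} => REVISION
Constraint 3 (X != Z) on D(X)={3,4,6,7,8} D(Z)={5,6,7,8}: no change => not a revision
Total revisions = 1

Answer: 1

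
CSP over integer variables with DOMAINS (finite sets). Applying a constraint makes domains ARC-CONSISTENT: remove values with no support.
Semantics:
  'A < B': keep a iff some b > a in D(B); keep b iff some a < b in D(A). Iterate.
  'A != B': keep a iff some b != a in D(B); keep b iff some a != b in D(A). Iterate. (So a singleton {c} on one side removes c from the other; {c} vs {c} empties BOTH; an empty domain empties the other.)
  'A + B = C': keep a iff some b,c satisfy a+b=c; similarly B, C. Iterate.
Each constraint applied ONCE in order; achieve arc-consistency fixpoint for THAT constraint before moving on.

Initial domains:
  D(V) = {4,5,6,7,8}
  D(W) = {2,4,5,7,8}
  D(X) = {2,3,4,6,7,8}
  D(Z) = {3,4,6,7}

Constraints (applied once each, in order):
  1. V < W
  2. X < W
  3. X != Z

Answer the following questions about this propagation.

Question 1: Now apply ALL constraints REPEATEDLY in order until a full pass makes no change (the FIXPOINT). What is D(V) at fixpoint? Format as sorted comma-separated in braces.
pass 0 (initial): D(V)={4,5,6,7,8}
pass 1: V {4,5,6,7,8}->{4,5,6,7}; W {2,4,5,7,8}->{5,7,8}; X {2,3,4,6,7,8}->{2,3,4,6,7}
pass 2: no change
Fixpoint after 2 passes: D(V) = {4,5,6,7}

Answer: {4,5,6,7}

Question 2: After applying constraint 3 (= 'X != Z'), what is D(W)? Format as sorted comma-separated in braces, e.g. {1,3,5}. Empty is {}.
Answer: {5,7,8}

Derivation:
Constraint 1 (V < W) on D(V)={4,5,6,7,8} D(W)={2,4,5,7,8}: V {4,5,6,7,8}->{4,5,6,7}; W {2,4,5,7,8}->{5,7,8}
Constraint 2 (X < W) on D(X)={2,3,4,6,7,8} D(W)={5,7,8}: X {2,3,4,6,7,8}->{2,3,4,6,7}
Constraint 3 (X != Z) on D(X)={2,3,4,6,7} D(Z)={3,4,6,7}: no change
So after constraint 3: D(W) = {5,7,8}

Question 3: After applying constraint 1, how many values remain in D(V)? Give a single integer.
Answer: 4

Derivation:
Constraint 1 (V < W) on D(V)={4,5,6,7,8} D(W)={2,4,5,7,8}: V {4,5,6,7,8}->{4,5,6,7}; W {2,4,5,7,8}->{5,7,8}
So after constraint 1: D(V)={4,5,6,7}, size = 4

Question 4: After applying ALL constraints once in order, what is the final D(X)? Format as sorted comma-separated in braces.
Constraint 1 (V < W) on D(V)={4,5,6,7,8} D(W)={2,4,5,7,8}: V {4,5,6,7,8}->{4,5,6,7}; W {2,4,5,7,8}->{5,7,8}
Constraint 2 (X < W) on D(X)={2,3,4,6,7,8} D(W)={5,7,8}: X {2,3,4,6,7,8}->{2,3,4,6,7}
Constraint 3 (X != Z) on D(X)={2,3,4,6,7} D(Z)={3,4,6,7}: no change
So after all 3 constraints: D(X) = {2,3,4,6,7}

Answer: {2,3,4,6,7}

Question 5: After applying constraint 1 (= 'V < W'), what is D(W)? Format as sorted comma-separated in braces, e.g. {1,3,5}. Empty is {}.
Answer: {5,7,8}

Derivation:
Constraint 1 (V < W) on D(V)={4,5,6,7,8} D(W)={2,4,5,7,8}: V {4,5,6,7,8}->{4,5,6,7}; W {2,4,5,7,8}->{5,7,8}
So after constraint 1: D(W) = {5,7,8}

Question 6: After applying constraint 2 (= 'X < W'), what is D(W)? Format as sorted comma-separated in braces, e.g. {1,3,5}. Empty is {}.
Answer: {5,7,8}

Derivation:
Constraint 1 (V < W) on D(V)={4,5,6,7,8} D(W)={2,4,5,7,8}: V {4,5,6,7,8}->{4,5,6,7}; W {2,4,5,7,8}->{5,7,8}
Constraint 2 (X < W) on D(X)={2,3,4,6,7,8} D(W)={5,7,8}: X {2,3,4,6,7,8}->{2,3,4,6,7}
So after constraint 2: D(W) = {5,7,8}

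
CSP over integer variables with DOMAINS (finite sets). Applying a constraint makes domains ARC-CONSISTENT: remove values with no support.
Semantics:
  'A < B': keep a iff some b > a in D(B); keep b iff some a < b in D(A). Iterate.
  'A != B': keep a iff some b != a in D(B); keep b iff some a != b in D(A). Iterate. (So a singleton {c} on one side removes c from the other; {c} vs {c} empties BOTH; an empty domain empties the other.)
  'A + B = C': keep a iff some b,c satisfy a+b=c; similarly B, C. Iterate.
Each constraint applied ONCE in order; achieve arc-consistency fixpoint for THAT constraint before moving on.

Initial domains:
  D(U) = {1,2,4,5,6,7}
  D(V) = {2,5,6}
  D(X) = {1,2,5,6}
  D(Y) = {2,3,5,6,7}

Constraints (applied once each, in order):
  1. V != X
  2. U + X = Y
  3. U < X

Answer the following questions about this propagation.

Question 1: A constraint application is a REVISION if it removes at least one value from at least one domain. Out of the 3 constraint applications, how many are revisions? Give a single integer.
Constraint 1 (V != X) on D(V)={2,5,6} D(X)={1,2,5,6}: no change => not a revision
Constraint 2 (U + X = Y) on D(U)={1,2,4,5,6,7} D(X)={1,2,5,6} D(Y)={2,3,5,6,7}: U {1,2,4,5,6,7}->{1,2,4,5,6} => REVISION
Constraint 3 (U < X) on D(U)={1,2,4,5,6} D(X)={1,2,5,6}: U {1,2,4,5,6}->{1,2,4,5}; X {1,2,5,6}->{2,5,6} => REVISION
Total revisions = 2

Answer: 2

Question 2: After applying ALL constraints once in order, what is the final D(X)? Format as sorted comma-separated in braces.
Constraint 1 (V != X) on D(V)={2,5,6} D(X)={1,2,5,6}: no change
Constraint 2 (U + X = Y) on D(U)={1,2,4,5,6,7} D(X)={1,2,5,6} D(Y)={2,3,5,6,7}: U {1,2,4,5,6,7}->{1,2,4,5,6}
Constraint 3 (U < X) on D(U)={1,2,4,5,6} D(X)={1,2,5,6}: U {1,2,4,5,6}->{1,2,4,5}; X {1,2,5,6}->{2,5,6}
So after all 3 constraints: D(X) = {2,5,6}

Answer: {2,5,6}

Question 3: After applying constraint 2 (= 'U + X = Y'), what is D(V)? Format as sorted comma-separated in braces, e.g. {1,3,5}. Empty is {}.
Answer: {2,5,6}

Derivation:
Constraint 1 (V != X) on D(V)={2,5,6} D(X)={1,2,5,6}: no change
Constraint 2 (U + X = Y) on D(U)={1,2,4,5,6,7} D(X)={1,2,5,6} D(Y)={2,3,5,6,7}: U {1,2,4,5,6,7}->{1,2,4,5,6}
So after constraint 2: D(V) = {2,5,6}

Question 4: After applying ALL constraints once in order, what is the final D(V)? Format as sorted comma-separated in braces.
Answer: {2,5,6}

Derivation:
Constraint 1 (V != X) on D(V)={2,5,6} D(X)={1,2,5,6}: no change
Constraint 2 (U + X = Y) on D(U)={1,2,4,5,6,7} D(X)={1,2,5,6} D(Y)={2,3,5,6,7}: U {1,2,4,5,6,7}->{1,2,4,5,6}
Constraint 3 (U < X) on D(U)={1,2,4,5,6} D(X)={1,2,5,6}: U {1,2,4,5,6}->{1,2,4,5}; X {1,2,5,6}->{2,5,6}
So after all 3 constraints: D(V) = {2,5,6}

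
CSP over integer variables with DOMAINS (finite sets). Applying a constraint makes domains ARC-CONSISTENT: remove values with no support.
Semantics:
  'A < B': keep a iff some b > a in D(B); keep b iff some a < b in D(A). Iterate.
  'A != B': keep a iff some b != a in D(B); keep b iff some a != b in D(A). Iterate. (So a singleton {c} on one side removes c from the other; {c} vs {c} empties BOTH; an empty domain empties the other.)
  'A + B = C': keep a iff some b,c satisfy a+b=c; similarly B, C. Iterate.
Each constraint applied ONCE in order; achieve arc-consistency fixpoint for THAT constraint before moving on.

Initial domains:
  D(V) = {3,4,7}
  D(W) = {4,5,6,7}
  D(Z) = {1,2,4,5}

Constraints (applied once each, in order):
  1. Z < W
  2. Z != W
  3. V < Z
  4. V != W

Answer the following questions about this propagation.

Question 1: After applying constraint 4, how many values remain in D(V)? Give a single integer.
Constraint 1 (Z < W) on D(Z)={1,2,4,5} D(W)={4,5,6,7}: no change
Constraint 2 (Z != W) on D(Z)={1,2,4,5} D(W)={4,5,6,7}: no change
Constraint 3 (V < Z) on D(V)={3,4,7} D(Z)={1,2,4,5}: V {3,4,7}->{3,4}; Z {1,2,4,5}->{4,5}
Constraint 4 (V != W) on D(V)={3,4} D(W)={4,5,6,7}: no change
So after constraint 4: D(V)={3,4}, size = 2

Answer: 2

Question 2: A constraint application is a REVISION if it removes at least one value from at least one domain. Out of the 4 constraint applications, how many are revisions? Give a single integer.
Answer: 1

Derivation:
Constraint 1 (Z < W) on D(Z)={1,2,4,5} D(W)={4,5,6,7}: no change => not a revision
Constraint 2 (Z != W) on D(Z)={1,2,4,5} D(W)={4,5,6,7}: no change => not a revision
Constraint 3 (V < Z) on D(V)={3,4,7} D(Z)={1,2,4,5}: V {3,4,7}->{3,4}; Z {1,2,4,5}->{4,5} => REVISION
Constraint 4 (V != W) on D(V)={3,4} D(W)={4,5,6,7}: no change => not a revision
Total revisions = 1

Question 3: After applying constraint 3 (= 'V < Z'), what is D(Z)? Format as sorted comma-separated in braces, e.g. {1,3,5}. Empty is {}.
Constraint 1 (Z < W) on D(Z)={1,2,4,5} D(W)={4,5,6,7}: no change
Constraint 2 (Z != W) on D(Z)={1,2,4,5} D(W)={4,5,6,7}: no change
Constraint 3 (V < Z) on D(V)={3,4,7} D(Z)={1,2,4,5}: V {3,4,7}->{3,4}; Z {1,2,4,5}->{4,5}
So after constraint 3: D(Z) = {4,5}

Answer: {4,5}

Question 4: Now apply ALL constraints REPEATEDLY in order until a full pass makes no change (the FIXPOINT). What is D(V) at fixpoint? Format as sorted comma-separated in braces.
Answer: {3,4}

Derivation:
pass 0 (initial): D(V)={3,4,7}
pass 1: V {3,4,7}->{3,4}; Z {1,2,4,5}->{4,5}
pass 2: W {4,5,6,7}->{5,6,7}
pass 3: no change
Fixpoint after 3 passes: D(V) = {3,4}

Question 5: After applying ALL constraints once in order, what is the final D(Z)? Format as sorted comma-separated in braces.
Constraint 1 (Z < W) on D(Z)={1,2,4,5} D(W)={4,5,6,7}: no change
Constraint 2 (Z != W) on D(Z)={1,2,4,5} D(W)={4,5,6,7}: no change
Constraint 3 (V < Z) on D(V)={3,4,7} D(Z)={1,2,4,5}: V {3,4,7}->{3,4}; Z {1,2,4,5}->{4,5}
Constraint 4 (V != W) on D(V)={3,4} D(W)={4,5,6,7}: no change
So after all 4 constraints: D(Z) = {4,5}

Answer: {4,5}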